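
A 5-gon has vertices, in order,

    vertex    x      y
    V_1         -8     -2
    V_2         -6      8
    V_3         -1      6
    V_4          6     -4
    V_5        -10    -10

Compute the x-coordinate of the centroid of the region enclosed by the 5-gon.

Apply the shoelace (surveyor's) formula. First the cross-terms c_i = x_i·y_{i+1} − x_{i+1}·y_i:
  -76, -28, -32, -100, -60  ⇒  2A = -296, A = -148.
Then Σ (x_i + x_{i+1})·c_i = 2580, so x̄ = 2580 / (6·(-148)) = -215/74.

-215/74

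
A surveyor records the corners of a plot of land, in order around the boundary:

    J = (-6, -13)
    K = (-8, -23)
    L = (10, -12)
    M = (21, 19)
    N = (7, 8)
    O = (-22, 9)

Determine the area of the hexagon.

Apply the shoelace formula: 2A = Σ (x_i·y_{i+1} − x_{i+1}·y_i), indices taken mod 6.
Σ = (34) + (326) + (442) + (35) + (239) + (340) = 1416
Area = |Σ|/2 = 708.

708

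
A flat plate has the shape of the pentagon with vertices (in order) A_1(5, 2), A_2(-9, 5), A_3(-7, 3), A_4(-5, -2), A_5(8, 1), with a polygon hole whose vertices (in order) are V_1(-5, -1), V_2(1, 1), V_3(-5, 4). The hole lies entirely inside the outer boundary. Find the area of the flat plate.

Outer boundary:
Cross-terms: 43, 8, 29, 11, 11  ⇒  Σ = 102
Area = |Σ|/2 = 51.
Hole:
Apply the surveyor's formula: 2A = Σ (x_i·y_{i+1} − x_{i+1}·y_i), indices taken mod 3.
Σ = (-4) + (9) + (25) = 30
Area = |Σ|/2 = 15.
Net area = 51 − 15 = 36.

36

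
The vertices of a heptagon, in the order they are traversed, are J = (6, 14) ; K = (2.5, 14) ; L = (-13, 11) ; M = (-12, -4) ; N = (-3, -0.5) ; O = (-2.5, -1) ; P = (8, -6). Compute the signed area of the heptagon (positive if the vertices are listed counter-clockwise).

304.625

Σ = (49) + (209.5) + (184) + (-6) + (1.75) + (23) + (148) = 609.25
Signed area = Σ/2 = 304.625 (positive ⇒ counter-clockwise traversal).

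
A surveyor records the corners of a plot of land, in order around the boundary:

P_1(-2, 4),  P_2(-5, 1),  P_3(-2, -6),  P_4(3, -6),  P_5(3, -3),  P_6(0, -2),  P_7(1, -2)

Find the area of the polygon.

P_1→P_2: (-2)(1) − (-5)(4) = 18
P_2→P_3: (-5)(-6) − (-2)(1) = 32
P_3→P_4: (-2)(-6) − (3)(-6) = 30
P_4→P_5: (3)(-3) − (3)(-6) = 9
P_5→P_6: (3)(-2) − (0)(-3) = -6
P_6→P_7: (0)(-2) − (1)(-2) = 2
P_7→P_1: (1)(4) − (-2)(-2) = 0
Σ = 85
Area = |Σ|/2 = 42.5.

42.5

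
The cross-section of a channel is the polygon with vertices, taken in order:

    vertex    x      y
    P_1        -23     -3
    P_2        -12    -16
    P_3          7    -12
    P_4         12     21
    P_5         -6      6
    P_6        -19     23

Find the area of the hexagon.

Apply Gauss's area formula: 2A = Σ (x_i·y_{i+1} − x_{i+1}·y_i), indices taken mod 6.
Σ = (332) + (256) + (291) + (198) + (-24) + (586) = 1639
Area = |Σ|/2 = 819.5.

819.5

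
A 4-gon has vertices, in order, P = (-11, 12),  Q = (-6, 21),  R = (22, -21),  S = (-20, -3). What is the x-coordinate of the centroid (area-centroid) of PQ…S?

Apply Gauss's area formula. First the cross-terms c_i = x_i·y_{i+1} − x_{i+1}·y_i:
  -159, -336, -486, -273  ⇒  2A = -1254, A = -627.
Then Σ (x_i + x_{i+1})·c_i = 4818, so x̄ = 4818 / (6·(-627)) = -73/57.

-73/57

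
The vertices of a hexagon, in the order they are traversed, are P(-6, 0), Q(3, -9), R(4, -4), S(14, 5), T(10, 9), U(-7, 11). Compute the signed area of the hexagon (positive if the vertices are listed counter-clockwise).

234.5

Σ = (54) + (24) + (76) + (76) + (173) + (66) = 469
Signed area = Σ/2 = 234.5 (positive ⇒ counter-clockwise traversal).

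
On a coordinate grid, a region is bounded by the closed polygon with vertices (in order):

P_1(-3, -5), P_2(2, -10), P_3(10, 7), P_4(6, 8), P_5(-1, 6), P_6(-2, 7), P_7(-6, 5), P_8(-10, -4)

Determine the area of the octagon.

192.5

Σ = (40) + (114) + (38) + (44) + (5) + (32) + (74) + (38) = 385
Area = |Σ|/2 = 192.5.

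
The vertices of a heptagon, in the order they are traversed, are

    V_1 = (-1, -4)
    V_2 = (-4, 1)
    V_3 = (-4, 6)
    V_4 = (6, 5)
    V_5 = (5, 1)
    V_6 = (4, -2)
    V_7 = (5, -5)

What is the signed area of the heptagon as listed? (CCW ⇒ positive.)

-80.5

Σ = (-17) + (-20) + (-56) + (-19) + (-14) + (-10) + (-25) = -161
Signed area = Σ/2 = -80.5 (negative ⇒ clockwise traversal).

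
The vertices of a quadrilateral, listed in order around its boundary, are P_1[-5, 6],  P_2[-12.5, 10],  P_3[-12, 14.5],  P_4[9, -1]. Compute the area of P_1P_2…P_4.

52.875

Σ = (25) + (-61.25) + (-118.5) + (49) = -105.75
Area = |Σ|/2 = 52.875.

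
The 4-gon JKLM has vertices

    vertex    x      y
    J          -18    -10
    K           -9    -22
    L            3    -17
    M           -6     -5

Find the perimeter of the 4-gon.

56

|JK| = √((9)² + (-12)²) = √225 = 15
|KL| = √((12)² + (5)²) = √169 = 13
|LM| = √((-9)² + (12)²) = √225 = 15
|MJ| = √((-12)² + (-5)²) = √169 = 13
Perimeter = 15 + 13 + 15 + 13 = 56.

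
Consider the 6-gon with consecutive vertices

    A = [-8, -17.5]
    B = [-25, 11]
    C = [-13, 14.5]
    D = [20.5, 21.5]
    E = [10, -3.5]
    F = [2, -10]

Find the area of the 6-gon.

908.25

Apply Gauss's area formula: 2A = Σ (x_i·y_{i+1} − x_{i+1}·y_i), indices taken mod 6.
A→B: (-8)(11) − (-25)(-17.5) = -525.5
B→C: (-25)(14.5) − (-13)(11) = -219.5
C→D: (-13)(21.5) − (20.5)(14.5) = -576.75
D→E: (20.5)(-3.5) − (10)(21.5) = -286.75
E→F: (10)(-10) − (2)(-3.5) = -93
F→A: (2)(-17.5) − (-8)(-10) = -115
Σ = -1816.5
Area = |Σ|/2 = 908.25.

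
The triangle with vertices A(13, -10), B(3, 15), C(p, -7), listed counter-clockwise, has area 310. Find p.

Write out the shoelace sum; only the two edges meeting at C involve p:
2·Area = [(3·(-7) − p·15) + (p·(-10) − 13·(-7))] + 225
       = -25·p + 295 = 620
⇒ p = -13.

-13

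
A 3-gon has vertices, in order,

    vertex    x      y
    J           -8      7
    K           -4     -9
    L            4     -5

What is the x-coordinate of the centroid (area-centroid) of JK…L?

-8/3

Apply the surveyor's formula. First the cross-terms c_i = x_i·y_{i+1} − x_{i+1}·y_i:
  100, 56, -12  ⇒  2A = 144, A = 72.
Then Σ (x_i + x_{i+1})·c_i = -1152, so x̄ = -1152 / (6·72) = -8/3.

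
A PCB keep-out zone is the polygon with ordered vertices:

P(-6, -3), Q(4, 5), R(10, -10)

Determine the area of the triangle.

Apply the shoelace formula: 2A = Σ (x_i·y_{i+1} − x_{i+1}·y_i), indices taken mod 3.
P→Q: (-6)(5) − (4)(-3) = -18
Q→R: (4)(-10) − (10)(5) = -90
R→P: (10)(-3) − (-6)(-10) = -90
Σ = -198
Area = |Σ|/2 = 99.

99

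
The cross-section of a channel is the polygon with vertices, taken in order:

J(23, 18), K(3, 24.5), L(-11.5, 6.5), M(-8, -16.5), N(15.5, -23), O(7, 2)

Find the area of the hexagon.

882.125

Cross-terms: 509.5, 301.25, 241.75, 439.75, 192, 80  ⇒  Σ = 1764.25
Area = |Σ|/2 = 882.125.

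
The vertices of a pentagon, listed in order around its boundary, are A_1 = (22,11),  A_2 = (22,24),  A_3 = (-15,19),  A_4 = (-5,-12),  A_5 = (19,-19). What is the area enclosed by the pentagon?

Apply the shoelace (surveyor's) formula: 2A = Σ (x_i·y_{i+1} − x_{i+1}·y_i), indices taken mod 5.
Σ = (286) + (778) + (275) + (323) + (627) = 2289
Area = |Σ|/2 = 1144.5.

1144.5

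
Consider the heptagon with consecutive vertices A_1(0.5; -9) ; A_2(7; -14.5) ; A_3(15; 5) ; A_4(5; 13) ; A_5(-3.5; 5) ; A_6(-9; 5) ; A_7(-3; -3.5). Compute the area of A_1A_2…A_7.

Σ = (55.75) + (252.5) + (170) + (70.5) + (27.5) + (46.5) + (28.75) = 651.5
Area = |Σ|/2 = 325.75.

325.75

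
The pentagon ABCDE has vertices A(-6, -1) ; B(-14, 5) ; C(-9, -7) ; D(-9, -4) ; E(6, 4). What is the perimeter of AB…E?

56

|AB| = √((-8)² + (6)²) = √100 = 10
|BC| = √((5)² + (-12)²) = √169 = 13
|CD| = √((0)² + (3)²) = √9 = 3
|DE| = √((15)² + (8)²) = √289 = 17
|EA| = √((-12)² + (-5)²) = √169 = 13
Perimeter = 10 + 13 + 3 + 17 + 13 = 56.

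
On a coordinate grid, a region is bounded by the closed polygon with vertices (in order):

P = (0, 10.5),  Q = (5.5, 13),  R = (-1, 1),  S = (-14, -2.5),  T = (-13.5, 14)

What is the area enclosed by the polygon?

197.125

Apply Gauss's area formula: 2A = Σ (x_i·y_{i+1} − x_{i+1}·y_i), indices taken mod 5.
Σ = (-57.75) + (18.5) + (16.5) + (-229.75) + (-141.75) = -394.25
Area = |Σ|/2 = 197.125.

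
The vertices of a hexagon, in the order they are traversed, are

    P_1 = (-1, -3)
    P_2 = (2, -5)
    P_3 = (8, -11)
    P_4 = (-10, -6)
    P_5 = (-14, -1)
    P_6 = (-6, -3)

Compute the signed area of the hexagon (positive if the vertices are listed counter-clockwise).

-76

Σ = (11) + (18) + (-158) + (-74) + (36) + (15) = -152
Signed area = Σ/2 = -76 (negative ⇒ clockwise traversal).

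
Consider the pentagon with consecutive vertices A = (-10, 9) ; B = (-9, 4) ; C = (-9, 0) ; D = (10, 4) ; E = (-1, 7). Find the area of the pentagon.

88

Apply the shoelace (surveyor's) formula: 2A = Σ (x_i·y_{i+1} − x_{i+1}·y_i), indices taken mod 5.
Σ = (41) + (36) + (-36) + (74) + (61) = 176
Area = |Σ|/2 = 88.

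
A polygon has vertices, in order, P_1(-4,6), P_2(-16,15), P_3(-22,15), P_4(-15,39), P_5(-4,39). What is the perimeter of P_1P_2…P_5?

90

|P_1P_2| = √((-12)² + (9)²) = √225 = 15
|P_2P_3| = √((-6)² + (0)²) = √36 = 6
|P_3P_4| = √((7)² + (24)²) = √625 = 25
|P_4P_5| = √((11)² + (0)²) = √121 = 11
|P_5P_1| = √((0)² + (-33)²) = √1089 = 33
Perimeter = 15 + 6 + 25 + 11 + 33 = 90.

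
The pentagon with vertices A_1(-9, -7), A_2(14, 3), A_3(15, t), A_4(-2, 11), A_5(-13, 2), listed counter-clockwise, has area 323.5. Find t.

Write out the shoelace sum; only the two edges meeting at A_3 involve t:
2·Area = [(14·t − 15·3) + (15·11 − (-2)·t)] + 319
       = 16·t + 439 = 647
⇒ t = 13.

13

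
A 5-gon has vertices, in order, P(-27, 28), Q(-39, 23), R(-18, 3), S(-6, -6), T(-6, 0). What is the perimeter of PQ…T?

98

|PQ| = √((-12)² + (-5)²) = √169 = 13
|QR| = √((21)² + (-20)²) = √841 = 29
|RS| = √((12)² + (-9)²) = √225 = 15
|ST| = √((0)² + (6)²) = √36 = 6
|TP| = √((-21)² + (28)²) = √1225 = 35
Perimeter = 13 + 29 + 15 + 6 + 35 = 98.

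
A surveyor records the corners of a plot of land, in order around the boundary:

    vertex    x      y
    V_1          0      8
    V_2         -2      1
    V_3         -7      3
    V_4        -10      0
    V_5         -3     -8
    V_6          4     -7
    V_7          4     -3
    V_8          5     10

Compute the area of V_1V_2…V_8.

145.5

Apply the surveyor's formula: 2A = Σ (x_i·y_{i+1} − x_{i+1}·y_i), indices taken mod 8.
V_1→V_2: (0)(1) − (-2)(8) = 16
V_2→V_3: (-2)(3) − (-7)(1) = 1
V_3→V_4: (-7)(0) − (-10)(3) = 30
V_4→V_5: (-10)(-8) − (-3)(0) = 80
V_5→V_6: (-3)(-7) − (4)(-8) = 53
V_6→V_7: (4)(-3) − (4)(-7) = 16
V_7→V_8: (4)(10) − (5)(-3) = 55
V_8→V_1: (5)(8) − (0)(10) = 40
Σ = 291
Area = |Σ|/2 = 145.5.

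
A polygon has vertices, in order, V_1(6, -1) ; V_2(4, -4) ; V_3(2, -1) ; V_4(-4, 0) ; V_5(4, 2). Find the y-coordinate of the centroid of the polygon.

Apply the shoelace formula. First the cross-terms c_i = x_i·y_{i+1} − x_{i+1}·y_i:
  -20, 4, -4, -8, -16  ⇒  2A = -44, A = -22.
Then Σ (y_i + y_{i+1})·c_i = 52, so ȳ = 52 / (6·(-22)) = -13/33.

-13/33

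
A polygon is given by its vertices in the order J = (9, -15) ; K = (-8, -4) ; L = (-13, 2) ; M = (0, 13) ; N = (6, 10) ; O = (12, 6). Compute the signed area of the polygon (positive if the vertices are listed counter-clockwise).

-394.5

Apply the surveyor's formula: 2A = Σ (x_i·y_{i+1} − x_{i+1}·y_i), indices taken mod 6.
Cross-terms: -156, -68, -169, -78, -84, -234  ⇒  Σ = -789
Signed area = Σ/2 = -394.5 (negative ⇒ clockwise traversal).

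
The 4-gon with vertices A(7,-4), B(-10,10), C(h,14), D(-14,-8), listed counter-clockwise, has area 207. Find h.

The doubled signed area Σ (x_i y_{i+1} − x_{i+1} y_i) is linear in h.
With h=0 it equals 198; the coefficient of h is -18 (from the two edges through C).
So -18·h + 198 = 2·207 = 414 ⇒ h = -12.

-12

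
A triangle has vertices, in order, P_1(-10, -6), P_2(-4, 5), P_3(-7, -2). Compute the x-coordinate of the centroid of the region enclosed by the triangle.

-7

Apply Gauss's area formula. First the cross-terms c_i = x_i·y_{i+1} − x_{i+1}·y_i:
  -74, 43, 22  ⇒  2A = -9, A = -4.5.
Then Σ (x_i + x_{i+1})·c_i = 189, so x̄ = 189 / (6·(-4.5)) = -7.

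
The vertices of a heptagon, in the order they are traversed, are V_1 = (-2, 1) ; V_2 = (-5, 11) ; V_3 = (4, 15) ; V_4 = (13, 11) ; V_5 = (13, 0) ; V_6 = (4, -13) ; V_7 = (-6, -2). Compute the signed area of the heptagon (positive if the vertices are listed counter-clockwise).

Σ = (-17) + (-119) + (-151) + (-143) + (-169) + (-86) + (-10) = -695
Signed area = Σ/2 = -347.5 (negative ⇒ clockwise traversal).

-347.5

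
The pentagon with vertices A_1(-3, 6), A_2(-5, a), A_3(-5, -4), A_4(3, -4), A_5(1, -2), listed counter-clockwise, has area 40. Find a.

The doubled signed area Σ (x_i y_{i+1} − x_{i+1} y_i) is linear in a.
With a=0 it equals 80; the coefficient of a is 2 (from the two edges through A_2).
So 2·a + 80 = 2·40 = 80 ⇒ a = 0.

0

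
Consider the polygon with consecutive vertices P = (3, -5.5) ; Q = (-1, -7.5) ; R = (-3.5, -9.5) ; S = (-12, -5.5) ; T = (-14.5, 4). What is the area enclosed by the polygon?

99.75

Apply the shoelace formula: 2A = Σ (x_i·y_{i+1} − x_{i+1}·y_i), indices taken mod 5.
Σ = (-28) + (-16.75) + (-94.75) + (-127.75) + (67.75) = -199.5
Area = |Σ|/2 = 99.75.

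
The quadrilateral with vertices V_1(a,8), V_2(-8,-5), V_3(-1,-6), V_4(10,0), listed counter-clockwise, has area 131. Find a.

The doubled signed area Σ (x_i y_{i+1} − x_{i+1} y_i) is linear in a.
With a=0 it equals 247; the coefficient of a is -5 (from the two edges through V_1).
So -5·a + 247 = 2·131 = 262 ⇒ a = -3.

-3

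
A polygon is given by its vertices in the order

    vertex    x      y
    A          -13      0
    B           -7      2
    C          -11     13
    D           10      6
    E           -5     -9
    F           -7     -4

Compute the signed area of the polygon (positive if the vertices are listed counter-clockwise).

Cross-terms: -26, -69, -196, -60, -43, -52  ⇒  Σ = -446
Signed area = Σ/2 = -223 (negative ⇒ clockwise traversal).

-223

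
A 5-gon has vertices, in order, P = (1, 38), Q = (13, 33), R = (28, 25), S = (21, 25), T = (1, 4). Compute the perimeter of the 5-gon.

|PQ| = √((12)² + (-5)²) = √169 = 13
|QR| = √((15)² + (-8)²) = √289 = 17
|RS| = √((-7)² + (0)²) = √49 = 7
|ST| = √((-20)² + (-21)²) = √841 = 29
|TP| = √((0)² + (34)²) = √1156 = 34
Perimeter = 13 + 17 + 7 + 29 + 34 = 100.

100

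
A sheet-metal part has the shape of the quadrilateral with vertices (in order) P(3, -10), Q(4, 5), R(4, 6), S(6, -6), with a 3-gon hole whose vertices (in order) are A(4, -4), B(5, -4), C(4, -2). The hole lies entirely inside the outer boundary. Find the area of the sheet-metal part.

Outer boundary:
Apply Gauss's area formula: 2A = Σ (x_i·y_{i+1} − x_{i+1}·y_i), indices taken mod 4.
Σ = (55) + (4) + (-60) + (-42) = -43
Area = |Σ|/2 = 21.5.
Hole:
Apply the shoelace (surveyor's) formula: 2A = Σ (x_i·y_{i+1} − x_{i+1}·y_i), indices taken mod 3.
Σ = (4) + (6) + (-8) = 2
Area = |Σ|/2 = 1.
Net area = 21.5 − 1 = 20.5.

20.5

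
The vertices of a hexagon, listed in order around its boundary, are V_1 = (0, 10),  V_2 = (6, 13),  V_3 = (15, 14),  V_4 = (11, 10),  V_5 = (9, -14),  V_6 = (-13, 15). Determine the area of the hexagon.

298

Apply the shoelace (surveyor's) formula: 2A = Σ (x_i·y_{i+1} − x_{i+1}·y_i), indices taken mod 6.
V_1→V_2: (0)(13) − (6)(10) = -60
V_2→V_3: (6)(14) − (15)(13) = -111
V_3→V_4: (15)(10) − (11)(14) = -4
V_4→V_5: (11)(-14) − (9)(10) = -244
V_5→V_6: (9)(15) − (-13)(-14) = -47
V_6→V_1: (-13)(10) − (0)(15) = -130
Σ = -596
Area = |Σ|/2 = 298.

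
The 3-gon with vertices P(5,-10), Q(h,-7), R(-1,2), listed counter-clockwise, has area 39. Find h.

10

Write out the shoelace sum; only the two edges meeting at Q involve h:
2·Area = [(5·(-7) − h·(-10)) + (h·2 − (-1)·(-7))] + 0
       = 12·h + -42 = 78
⇒ h = 10.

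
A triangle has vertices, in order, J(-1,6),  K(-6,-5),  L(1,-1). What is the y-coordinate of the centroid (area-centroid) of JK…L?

0

Apply the shoelace (surveyor's) formula. First the cross-terms c_i = x_i·y_{i+1} − x_{i+1}·y_i:
  41, 11, 5  ⇒  2A = 57, A = 28.5.
Then Σ (y_i + y_{i+1})·c_i = 0, so ȳ = 0 / (6·28.5) = 0.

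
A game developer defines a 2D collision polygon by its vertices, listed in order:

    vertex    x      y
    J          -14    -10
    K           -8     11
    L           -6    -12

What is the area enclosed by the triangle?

90

Σ = (-234) + (162) + (-108) = -180
Area = |Σ|/2 = 90.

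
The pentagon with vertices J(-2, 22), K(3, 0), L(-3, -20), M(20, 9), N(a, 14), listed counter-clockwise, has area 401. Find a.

19

Write out the shoelace sum; only the two edges meeting at N involve a:
2·Area = [(20·14 − a·9) + (a·22 − (-2)·14)] + 247
       = 13·a + 555 = 802
⇒ a = 19.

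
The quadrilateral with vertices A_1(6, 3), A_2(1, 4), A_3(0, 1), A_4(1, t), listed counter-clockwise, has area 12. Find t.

Write out the shoelace sum; only the two edges meeting at A_4 involve t:
2·Area = [(0·t − 1·1) + (1·3 − 6·t)] + 22
       = -6·t + 24 = 24
⇒ t = 0.

0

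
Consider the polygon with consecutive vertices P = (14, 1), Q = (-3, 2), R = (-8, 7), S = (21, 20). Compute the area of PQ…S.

Apply Gauss's area formula: 2A = Σ (x_i·y_{i+1} − x_{i+1}·y_i), indices taken mod 4.
Σ = (31) + (-5) + (-307) + (-259) = -540
Area = |Σ|/2 = 270.

270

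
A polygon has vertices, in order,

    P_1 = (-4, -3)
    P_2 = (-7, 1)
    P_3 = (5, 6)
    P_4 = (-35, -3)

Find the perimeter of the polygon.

90

|P_1P_2| = √((-3)² + (4)²) = √25 = 5
|P_2P_3| = √((12)² + (5)²) = √169 = 13
|P_3P_4| = √((-40)² + (-9)²) = √1681 = 41
|P_4P_1| = √((31)² + (0)²) = √961 = 31
Perimeter = 5 + 13 + 41 + 31 = 90.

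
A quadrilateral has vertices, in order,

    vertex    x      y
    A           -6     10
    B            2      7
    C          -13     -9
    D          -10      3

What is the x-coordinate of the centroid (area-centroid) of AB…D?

Apply the shoelace formula. First the cross-terms c_i = x_i·y_{i+1} − x_{i+1}·y_i:
  -62, 73, -129, -82  ⇒  2A = -200, A = -100.
Then Σ (x_i + x_{i+1})·c_i = 3724, so x̄ = 3724 / (6·(-100)) = -931/150.

-931/150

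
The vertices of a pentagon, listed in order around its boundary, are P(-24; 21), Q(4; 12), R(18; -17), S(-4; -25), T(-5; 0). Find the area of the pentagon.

Σ = (-372) + (-284) + (-518) + (-125) + (-105) = -1404
Area = |Σ|/2 = 702.

702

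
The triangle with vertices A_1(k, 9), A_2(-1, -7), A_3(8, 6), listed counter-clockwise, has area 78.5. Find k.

The doubled signed area Σ (x_i y_{i+1} − x_{i+1} y_i) is linear in k.
With k=0 it equals 131; the coefficient of k is -13 (from the two edges through A_1).
So -13·k + 131 = 2·78.5 = 157 ⇒ k = -2.

-2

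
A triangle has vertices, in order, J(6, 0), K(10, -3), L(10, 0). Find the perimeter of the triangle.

|JK| = √((4)² + (-3)²) = √25 = 5
|KL| = √((0)² + (3)²) = √9 = 3
|LJ| = √((-4)² + (0)²) = √16 = 4
Perimeter = 5 + 3 + 4 = 12.

12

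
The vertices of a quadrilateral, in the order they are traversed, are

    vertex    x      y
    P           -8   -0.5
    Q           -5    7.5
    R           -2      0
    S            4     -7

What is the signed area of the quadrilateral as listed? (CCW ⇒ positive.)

P→Q: (-8)(7.5) − (-5)(-0.5) = -62.5
Q→R: (-5)(0) − (-2)(7.5) = 15
R→S: (-2)(-7) − (4)(0) = 14
S→P: (4)(-0.5) − (-8)(-7) = -58
Σ = -91.5
Signed area = Σ/2 = -45.75 (negative ⇒ clockwise traversal).

-45.75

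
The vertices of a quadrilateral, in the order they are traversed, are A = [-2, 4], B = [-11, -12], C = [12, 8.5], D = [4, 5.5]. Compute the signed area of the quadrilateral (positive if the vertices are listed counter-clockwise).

Apply Gauss's area formula: 2A = Σ (x_i·y_{i+1} − x_{i+1}·y_i), indices taken mod 4.
Cross-terms: 68, 50.5, 32, 27  ⇒  Σ = 177.5
Signed area = Σ/2 = 88.75 (positive ⇒ counter-clockwise traversal).

88.75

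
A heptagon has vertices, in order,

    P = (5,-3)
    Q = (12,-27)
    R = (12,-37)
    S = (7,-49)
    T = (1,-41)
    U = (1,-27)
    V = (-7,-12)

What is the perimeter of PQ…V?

104

|PQ| = √((7)² + (-24)²) = √625 = 25
|QR| = √((0)² + (-10)²) = √100 = 10
|RS| = √((-5)² + (-12)²) = √169 = 13
|ST| = √((-6)² + (8)²) = √100 = 10
|TU| = √((0)² + (14)²) = √196 = 14
|UV| = √((-8)² + (15)²) = √289 = 17
|VP| = √((12)² + (9)²) = √225 = 15
Perimeter = 25 + 10 + 13 + 10 + 14 + 17 + 15 = 104.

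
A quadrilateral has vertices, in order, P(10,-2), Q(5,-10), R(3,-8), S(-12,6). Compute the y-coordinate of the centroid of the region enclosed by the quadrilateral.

Apply the shoelace formula. First the cross-terms c_i = x_i·y_{i+1} − x_{i+1}·y_i:
  -90, -10, -78, -36  ⇒  2A = -214, A = -107.
Then Σ (y_i + y_{i+1})·c_i = 1272, so ȳ = 1272 / (6·(-107)) = -212/107.

-212/107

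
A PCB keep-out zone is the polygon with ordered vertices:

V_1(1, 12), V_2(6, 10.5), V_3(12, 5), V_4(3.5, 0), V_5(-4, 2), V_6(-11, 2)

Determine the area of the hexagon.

Apply the shoelace (surveyor's) formula: 2A = Σ (x_i·y_{i+1} − x_{i+1}·y_i), indices taken mod 6.
Σ = (-61.5) + (-96) + (-17.5) + (7) + (14) + (-134) = -288
Area = |Σ|/2 = 144.

144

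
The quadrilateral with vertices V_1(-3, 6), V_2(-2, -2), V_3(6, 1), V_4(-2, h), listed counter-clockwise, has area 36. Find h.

6

The doubled signed area Σ (x_i y_{i+1} − x_{i+1} y_i) is linear in h.
With h=0 it equals 18; the coefficient of h is 9 (from the two edges through V_4).
So 9·h + 18 = 2·36 = 72 ⇒ h = 6.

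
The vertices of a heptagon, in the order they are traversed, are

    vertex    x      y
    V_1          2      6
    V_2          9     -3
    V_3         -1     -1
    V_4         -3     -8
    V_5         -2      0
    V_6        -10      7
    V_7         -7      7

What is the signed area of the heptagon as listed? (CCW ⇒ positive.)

-87

Σ = (-60) + (-12) + (5) + (-16) + (-14) + (-21) + (-56) = -174
Signed area = Σ/2 = -87 (negative ⇒ clockwise traversal).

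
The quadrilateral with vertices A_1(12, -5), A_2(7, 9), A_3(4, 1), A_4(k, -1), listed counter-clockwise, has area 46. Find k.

5

The doubled signed area Σ (x_i y_{i+1} − x_{i+1} y_i) is linear in k.
With k=0 it equals 122; the coefficient of k is -6 (from the two edges through A_4).
So -6·k + 122 = 2·46 = 92 ⇒ k = 5.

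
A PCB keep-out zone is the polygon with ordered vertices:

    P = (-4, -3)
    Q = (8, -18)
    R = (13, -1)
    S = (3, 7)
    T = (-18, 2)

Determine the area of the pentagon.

Σ = (96) + (226) + (94) + (132) + (62) = 610
Area = |Σ|/2 = 305.

305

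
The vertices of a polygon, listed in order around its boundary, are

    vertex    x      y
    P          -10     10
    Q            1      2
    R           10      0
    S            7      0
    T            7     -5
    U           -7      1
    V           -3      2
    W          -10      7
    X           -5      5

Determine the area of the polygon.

Apply the shoelace (surveyor's) formula: 2A = Σ (x_i·y_{i+1} − x_{i+1}·y_i), indices taken mod 9.
Cross-terms: -30, -20, 0, -35, -28, -11, -1, -15, 0  ⇒  Σ = -140
Area = |Σ|/2 = 70.

70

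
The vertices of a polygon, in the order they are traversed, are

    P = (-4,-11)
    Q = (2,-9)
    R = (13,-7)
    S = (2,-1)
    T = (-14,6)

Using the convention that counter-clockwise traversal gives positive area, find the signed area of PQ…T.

169

Apply the surveyor's formula: 2A = Σ (x_i·y_{i+1} − x_{i+1}·y_i), indices taken mod 5.
P→Q: (-4)(-9) − (2)(-11) = 58
Q→R: (2)(-7) − (13)(-9) = 103
R→S: (13)(-1) − (2)(-7) = 1
S→T: (2)(6) − (-14)(-1) = -2
T→P: (-14)(-11) − (-4)(6) = 178
Σ = 338
Signed area = Σ/2 = 169 (positive ⇒ counter-clockwise traversal).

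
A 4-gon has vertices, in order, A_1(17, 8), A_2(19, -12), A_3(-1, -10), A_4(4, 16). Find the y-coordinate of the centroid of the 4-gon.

-14/129

Apply the shoelace formula. First the cross-terms c_i = x_i·y_{i+1} − x_{i+1}·y_i:
  -356, -202, 24, -240  ⇒  2A = -774, A = -387.
Then Σ (y_i + y_{i+1})·c_i = 252, so ȳ = 252 / (6·(-387)) = -14/129.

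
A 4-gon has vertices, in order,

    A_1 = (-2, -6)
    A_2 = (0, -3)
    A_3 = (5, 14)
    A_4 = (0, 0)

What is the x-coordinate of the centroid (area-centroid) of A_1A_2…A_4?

Apply Gauss's area formula. First the cross-terms c_i = x_i·y_{i+1} − x_{i+1}·y_i:
  6, 15, 0, 0  ⇒  2A = 21, A = 10.5.
Then Σ (x_i + x_{i+1})·c_i = 63, so x̄ = 63 / (6·10.5) = 1.

1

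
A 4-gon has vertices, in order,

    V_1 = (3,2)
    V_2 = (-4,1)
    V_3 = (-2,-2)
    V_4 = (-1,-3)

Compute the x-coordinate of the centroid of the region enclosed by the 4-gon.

Apply the shoelace (surveyor's) formula. First the cross-terms c_i = x_i·y_{i+1} − x_{i+1}·y_i:
  11, 10, 4, 7  ⇒  2A = 32, A = 16.
Then Σ (x_i + x_{i+1})·c_i = -69, so x̄ = -69 / (6·16) = -0.71875.

-0.71875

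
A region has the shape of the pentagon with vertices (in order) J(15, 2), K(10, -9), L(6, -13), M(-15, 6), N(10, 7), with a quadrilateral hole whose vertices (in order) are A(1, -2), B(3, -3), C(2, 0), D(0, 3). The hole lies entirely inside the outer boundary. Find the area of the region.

Outer boundary:
Σ = (-155) + (-76) + (-159) + (-165) + (-85) = -640
Area = |Σ|/2 = 320.
Hole:
A→B: (1)(-3) − (3)(-2) = 3
B→C: (3)(0) − (2)(-3) = 6
C→D: (2)(3) − (0)(0) = 6
D→A: (0)(-2) − (1)(3) = -3
Σ = 12
Area = |Σ|/2 = 6.
Net area = 320 − 6 = 314.

314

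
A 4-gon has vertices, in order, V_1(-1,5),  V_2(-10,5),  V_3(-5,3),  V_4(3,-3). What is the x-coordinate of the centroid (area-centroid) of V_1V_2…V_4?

Apply the surveyor's formula. First the cross-terms c_i = x_i·y_{i+1} − x_{i+1}·y_i:
  45, -5, 6, 12  ⇒  2A = 58, A = 29.
Then Σ (x_i + x_{i+1})·c_i = -408, so x̄ = -408 / (6·29) = -68/29.

-68/29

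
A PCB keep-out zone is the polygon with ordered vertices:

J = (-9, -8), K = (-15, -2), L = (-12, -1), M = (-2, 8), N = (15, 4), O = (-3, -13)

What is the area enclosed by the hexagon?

306.5

Σ = (-102) + (-9) + (-98) + (-128) + (-183) + (-93) = -613
Area = |Σ|/2 = 306.5.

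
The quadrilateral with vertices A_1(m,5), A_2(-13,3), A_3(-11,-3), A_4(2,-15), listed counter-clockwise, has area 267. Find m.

The doubled signed area Σ (x_i y_{i+1} − x_{i+1} y_i) is linear in m.
With m=0 it equals 318; the coefficient of m is 18 (from the two edges through A_1).
So 18·m + 318 = 2·267 = 534 ⇒ m = 12.

12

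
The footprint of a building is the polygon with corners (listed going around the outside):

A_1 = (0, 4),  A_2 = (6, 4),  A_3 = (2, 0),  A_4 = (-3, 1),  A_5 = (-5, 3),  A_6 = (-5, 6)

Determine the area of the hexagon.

Σ = (-24) + (-8) + (2) + (-4) + (-15) + (-20) = -69
Area = |Σ|/2 = 34.5.

34.5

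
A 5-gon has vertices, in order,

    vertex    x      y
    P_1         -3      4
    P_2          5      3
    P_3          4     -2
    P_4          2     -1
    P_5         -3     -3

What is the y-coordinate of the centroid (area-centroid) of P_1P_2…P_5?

70/81

Apply the shoelace (surveyor's) formula. First the cross-terms c_i = x_i·y_{i+1} − x_{i+1}·y_i:
  -29, -22, 0, -9, -21  ⇒  2A = -81, A = -40.5.
Then Σ (y_i + y_{i+1})·c_i = -210, so ȳ = -210 / (6·(-40.5)) = 70/81.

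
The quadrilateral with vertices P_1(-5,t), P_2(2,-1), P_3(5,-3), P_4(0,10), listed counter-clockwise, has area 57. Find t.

Write out the shoelace sum; only the two edges meeting at P_1 involve t:
2·Area = [(0·t − (-5)·10) + ((-5)·(-1) − 2·t)] + 49
       = -2·t + 104 = 114
⇒ t = -5.

-5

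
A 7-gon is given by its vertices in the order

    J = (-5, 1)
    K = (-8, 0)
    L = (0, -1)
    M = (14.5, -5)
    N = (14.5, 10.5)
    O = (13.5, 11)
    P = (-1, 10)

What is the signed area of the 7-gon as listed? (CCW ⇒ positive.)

234

Cross-terms: 8, 8, 14.5, 224.75, 17.75, 146, 49  ⇒  Σ = 468
Signed area = Σ/2 = 234 (positive ⇒ counter-clockwise traversal).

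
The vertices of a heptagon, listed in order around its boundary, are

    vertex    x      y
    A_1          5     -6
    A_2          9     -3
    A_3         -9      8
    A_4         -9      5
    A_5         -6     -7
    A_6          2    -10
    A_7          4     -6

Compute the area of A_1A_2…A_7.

Cross-terms: 39, 45, 27, 93, 74, 28, 6  ⇒  Σ = 312
Area = |Σ|/2 = 156.

156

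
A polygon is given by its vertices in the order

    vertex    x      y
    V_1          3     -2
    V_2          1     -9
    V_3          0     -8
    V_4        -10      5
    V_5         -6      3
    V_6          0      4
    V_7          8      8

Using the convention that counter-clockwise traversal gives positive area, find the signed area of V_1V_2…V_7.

Apply the shoelace (surveyor's) formula: 2A = Σ (x_i·y_{i+1} − x_{i+1}·y_i), indices taken mod 7.
Σ = (-25) + (-8) + (-80) + (0) + (-24) + (-32) + (-40) = -209
Signed area = Σ/2 = -104.5 (negative ⇒ clockwise traversal).

-104.5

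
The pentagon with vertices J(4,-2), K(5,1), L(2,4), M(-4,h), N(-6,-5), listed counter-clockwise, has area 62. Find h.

The doubled signed area Σ (x_i y_{i+1} − x_{i+1} y_i) is linear in h.
With h=0 it equals 100; the coefficient of h is 8 (from the two edges through M).
So 8·h + 100 = 2·62 = 124 ⇒ h = 3.

3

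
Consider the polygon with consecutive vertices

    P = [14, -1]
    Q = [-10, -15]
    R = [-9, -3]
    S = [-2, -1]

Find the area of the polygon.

Apply the shoelace (surveyor's) formula: 2A = Σ (x_i·y_{i+1} − x_{i+1}·y_i), indices taken mod 4.
Cross-terms: -220, -105, 3, 16  ⇒  Σ = -306
Area = |Σ|/2 = 153.

153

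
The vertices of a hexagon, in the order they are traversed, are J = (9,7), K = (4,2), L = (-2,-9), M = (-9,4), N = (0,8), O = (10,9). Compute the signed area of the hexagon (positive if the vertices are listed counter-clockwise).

-147

Apply the shoelace (surveyor's) formula: 2A = Σ (x_i·y_{i+1} − x_{i+1}·y_i), indices taken mod 6.
J→K: (9)(2) − (4)(7) = -10
K→L: (4)(-9) − (-2)(2) = -32
L→M: (-2)(4) − (-9)(-9) = -89
M→N: (-9)(8) − (0)(4) = -72
N→O: (0)(9) − (10)(8) = -80
O→J: (10)(7) − (9)(9) = -11
Σ = -294
Signed area = Σ/2 = -147 (negative ⇒ clockwise traversal).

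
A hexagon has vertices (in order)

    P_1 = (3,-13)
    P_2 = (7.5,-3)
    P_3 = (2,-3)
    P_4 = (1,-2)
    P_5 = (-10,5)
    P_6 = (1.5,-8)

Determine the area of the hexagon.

66.5

Σ = (88.5) + (-16.5) + (-1) + (-15) + (72.5) + (4.5) = 133
Area = |Σ|/2 = 66.5.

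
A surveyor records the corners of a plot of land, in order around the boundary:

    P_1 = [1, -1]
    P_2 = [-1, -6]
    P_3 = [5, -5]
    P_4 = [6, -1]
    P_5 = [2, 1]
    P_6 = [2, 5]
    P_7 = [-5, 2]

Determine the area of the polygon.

Cross-terms: -7, 35, 25, 8, 8, 29, 3  ⇒  Σ = 101
Area = |Σ|/2 = 50.5.

50.5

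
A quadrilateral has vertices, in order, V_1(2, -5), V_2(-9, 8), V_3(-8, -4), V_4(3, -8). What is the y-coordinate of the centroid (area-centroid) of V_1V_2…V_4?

Apply the surveyor's formula. First the cross-terms c_i = x_i·y_{i+1} − x_{i+1}·y_i:
  -29, 100, 76, 1  ⇒  2A = 148, A = 74.
Then Σ (y_i + y_{i+1})·c_i = -612, so ȳ = -612 / (6·74) = -51/37.

-51/37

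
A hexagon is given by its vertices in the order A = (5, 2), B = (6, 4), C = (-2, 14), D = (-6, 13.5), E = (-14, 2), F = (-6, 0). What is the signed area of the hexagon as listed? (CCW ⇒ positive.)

Apply the shoelace (surveyor's) formula: 2A = Σ (x_i·y_{i+1} − x_{i+1}·y_i), indices taken mod 6.
Cross-terms: 8, 92, 57, 177, 12, -12  ⇒  Σ = 334
Signed area = Σ/2 = 167 (positive ⇒ counter-clockwise traversal).

167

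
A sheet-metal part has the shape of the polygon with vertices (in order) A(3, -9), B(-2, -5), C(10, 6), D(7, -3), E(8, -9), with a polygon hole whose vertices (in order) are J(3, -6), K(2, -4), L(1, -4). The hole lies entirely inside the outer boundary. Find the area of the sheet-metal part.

74.5

Outer boundary:
Apply the surveyor's formula: 2A = Σ (x_i·y_{i+1} − x_{i+1}·y_i), indices taken mod 5.
Σ = (-33) + (38) + (-72) + (-39) + (-45) = -151
Area = |Σ|/2 = 75.5.
Hole:
J→K: (3)(-4) − (2)(-6) = 0
K→L: (2)(-4) − (1)(-4) = -4
L→J: (1)(-6) − (3)(-4) = 6
Σ = 2
Area = |Σ|/2 = 1.
Net area = 75.5 − 1 = 74.5.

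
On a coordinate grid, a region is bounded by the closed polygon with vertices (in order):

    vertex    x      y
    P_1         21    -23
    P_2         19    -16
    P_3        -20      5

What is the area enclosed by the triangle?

115.5

Σ = (101) + (-225) + (355) = 231
Area = |Σ|/2 = 115.5.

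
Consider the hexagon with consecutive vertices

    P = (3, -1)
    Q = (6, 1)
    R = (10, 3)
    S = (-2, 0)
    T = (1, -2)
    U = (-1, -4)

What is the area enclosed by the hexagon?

Apply Gauss's area formula: 2A = Σ (x_i·y_{i+1} − x_{i+1}·y_i), indices taken mod 6.
Σ = (9) + (8) + (6) + (4) + (-6) + (13) = 34
Area = |Σ|/2 = 17.

17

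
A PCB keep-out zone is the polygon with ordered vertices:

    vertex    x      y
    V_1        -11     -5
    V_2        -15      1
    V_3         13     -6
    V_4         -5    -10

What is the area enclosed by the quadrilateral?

127

Apply Gauss's area formula: 2A = Σ (x_i·y_{i+1} − x_{i+1}·y_i), indices taken mod 4.
Σ = (-86) + (77) + (-160) + (-85) = -254
Area = |Σ|/2 = 127.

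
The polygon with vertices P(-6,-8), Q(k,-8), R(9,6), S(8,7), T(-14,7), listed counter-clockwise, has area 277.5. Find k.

Write out the shoelace sum; only the two edges meeting at Q involve k:
2·Area = [((-6)·(-8) − k·(-8)) + (k·6 − 9·(-8))] + 323
       = 14·k + 443 = 555
⇒ k = 8.

8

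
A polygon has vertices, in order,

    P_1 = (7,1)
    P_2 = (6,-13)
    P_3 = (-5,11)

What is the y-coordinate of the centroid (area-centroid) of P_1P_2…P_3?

Apply Gauss's area formula. First the cross-terms c_i = x_i·y_{i+1} − x_{i+1}·y_i:
  -97, 1, -82  ⇒  2A = -178, A = -89.
Then Σ (y_i + y_{i+1})·c_i = 178, so ȳ = 178 / (6·(-89)) = -1/3.

-1/3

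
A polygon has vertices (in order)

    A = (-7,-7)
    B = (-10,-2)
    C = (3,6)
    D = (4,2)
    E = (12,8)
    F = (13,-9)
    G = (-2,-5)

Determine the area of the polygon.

Apply the shoelace (surveyor's) formula: 2A = Σ (x_i·y_{i+1} − x_{i+1}·y_i), indices taken mod 7.
A→B: (-7)(-2) − (-10)(-7) = -56
B→C: (-10)(6) − (3)(-2) = -54
C→D: (3)(2) − (4)(6) = -18
D→E: (4)(8) − (12)(2) = 8
E→F: (12)(-9) − (13)(8) = -212
F→G: (13)(-5) − (-2)(-9) = -83
G→A: (-2)(-7) − (-7)(-5) = -21
Σ = -436
Area = |Σ|/2 = 218.

218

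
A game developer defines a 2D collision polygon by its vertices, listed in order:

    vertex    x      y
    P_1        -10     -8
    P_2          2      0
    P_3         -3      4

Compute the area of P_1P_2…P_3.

44

Cross-terms: 16, 8, 64  ⇒  Σ = 88
Area = |Σ|/2 = 44.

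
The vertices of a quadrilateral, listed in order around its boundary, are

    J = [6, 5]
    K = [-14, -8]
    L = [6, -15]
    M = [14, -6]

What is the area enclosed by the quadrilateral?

280

Apply the shoelace (surveyor's) formula: 2A = Σ (x_i·y_{i+1} − x_{i+1}·y_i), indices taken mod 4.
J→K: (6)(-8) − (-14)(5) = 22
K→L: (-14)(-15) − (6)(-8) = 258
L→M: (6)(-6) − (14)(-15) = 174
M→J: (14)(5) − (6)(-6) = 106
Σ = 560
Area = |Σ|/2 = 280.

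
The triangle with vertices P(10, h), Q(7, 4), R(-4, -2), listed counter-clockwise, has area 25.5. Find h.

1

Write out the shoelace sum; only the two edges meeting at P involve h:
2·Area = [((-4)·h − 10·(-2)) + (10·4 − 7·h)] + 2
       = -11·h + 62 = 51
⇒ h = 1.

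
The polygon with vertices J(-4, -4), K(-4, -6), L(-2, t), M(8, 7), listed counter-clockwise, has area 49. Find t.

Write out the shoelace sum; only the two edges meeting at L involve t:
2·Area = [((-4)·t − (-2)·(-6)) + ((-2)·7 − 8·t)] + 4
       = -12·t + -22 = 98
⇒ t = -10.

-10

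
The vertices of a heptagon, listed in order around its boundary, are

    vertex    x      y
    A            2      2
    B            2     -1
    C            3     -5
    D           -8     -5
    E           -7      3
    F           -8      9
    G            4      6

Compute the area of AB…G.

Σ = (-6) + (-7) + (-55) + (-59) + (-39) + (-84) + (-4) = -254
Area = |Σ|/2 = 127.

127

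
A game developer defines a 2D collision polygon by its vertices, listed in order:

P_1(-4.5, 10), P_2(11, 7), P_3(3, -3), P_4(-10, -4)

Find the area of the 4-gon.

Apply Gauss's area formula: 2A = Σ (x_i·y_{i+1} − x_{i+1}·y_i), indices taken mod 4.
Cross-terms: -141.5, -54, -42, -118  ⇒  Σ = -355.5
Area = |Σ|/2 = 177.75.

177.75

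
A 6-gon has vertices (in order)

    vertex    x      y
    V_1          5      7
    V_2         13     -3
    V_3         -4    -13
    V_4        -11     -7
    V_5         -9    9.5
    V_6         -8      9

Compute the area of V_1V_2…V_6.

337.75

Σ = (-106) + (-181) + (-115) + (-167.5) + (-5) + (-101) = -675.5
Area = |Σ|/2 = 337.75.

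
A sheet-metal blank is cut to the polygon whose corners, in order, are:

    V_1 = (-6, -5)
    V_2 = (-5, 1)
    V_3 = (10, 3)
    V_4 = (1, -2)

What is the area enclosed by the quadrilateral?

48

Apply Gauss's area formula: 2A = Σ (x_i·y_{i+1} − x_{i+1}·y_i), indices taken mod 4.
Σ = (-31) + (-25) + (-23) + (-17) = -96
Area = |Σ|/2 = 48.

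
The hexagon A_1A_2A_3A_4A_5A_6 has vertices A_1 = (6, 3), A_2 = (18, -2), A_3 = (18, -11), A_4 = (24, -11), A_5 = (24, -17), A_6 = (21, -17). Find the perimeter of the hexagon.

|A_1A_2| = √((12)² + (-5)²) = √169 = 13
|A_2A_3| = √((0)² + (-9)²) = √81 = 9
|A_3A_4| = √((6)² + (0)²) = √36 = 6
|A_4A_5| = √((0)² + (-6)²) = √36 = 6
|A_5A_6| = √((-3)² + (0)²) = √9 = 3
|A_6A_1| = √((-15)² + (20)²) = √625 = 25
Perimeter = 13 + 9 + 6 + 6 + 3 + 25 = 62.

62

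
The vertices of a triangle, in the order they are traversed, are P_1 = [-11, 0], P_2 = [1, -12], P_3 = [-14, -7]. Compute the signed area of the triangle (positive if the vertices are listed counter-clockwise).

Apply the surveyor's formula: 2A = Σ (x_i·y_{i+1} − x_{i+1}·y_i), indices taken mod 3.
P_1→P_2: (-11)(-12) − (1)(0) = 132
P_2→P_3: (1)(-7) − (-14)(-12) = -175
P_3→P_1: (-14)(0) − (-11)(-7) = -77
Σ = -120
Signed area = Σ/2 = -60 (negative ⇒ clockwise traversal).

-60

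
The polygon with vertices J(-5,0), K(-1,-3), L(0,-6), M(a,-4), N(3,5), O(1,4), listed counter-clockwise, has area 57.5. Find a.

Write out the shoelace sum; only the two edges meeting at M involve a:
2·Area = [(0·(-4) − a·(-6)) + (a·5 − 3·(-4))] + 48
       = 11·a + 60 = 115
⇒ a = 5.

5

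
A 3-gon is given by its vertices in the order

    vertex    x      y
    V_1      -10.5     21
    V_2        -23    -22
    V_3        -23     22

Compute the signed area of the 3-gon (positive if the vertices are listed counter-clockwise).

V_1→V_2: (-10.5)(-22) − (-23)(21) = 714
V_2→V_3: (-23)(22) − (-23)(-22) = -1012
V_3→V_1: (-23)(21) − (-10.5)(22) = -252
Σ = -550
Signed area = Σ/2 = -275 (negative ⇒ clockwise traversal).

-275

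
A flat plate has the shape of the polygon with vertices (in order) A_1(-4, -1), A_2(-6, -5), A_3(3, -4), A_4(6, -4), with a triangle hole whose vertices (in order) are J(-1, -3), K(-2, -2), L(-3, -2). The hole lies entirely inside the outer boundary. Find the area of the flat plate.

21

Outer boundary:
Apply Gauss's area formula: 2A = Σ (x_i·y_{i+1} − x_{i+1}·y_i), indices taken mod 4.
Σ = (14) + (39) + (12) + (-22) = 43
Area = |Σ|/2 = 21.5.
Hole:
Apply the shoelace formula: 2A = Σ (x_i·y_{i+1} − x_{i+1}·y_i), indices taken mod 3.
J→K: (-1)(-2) − (-2)(-3) = -4
K→L: (-2)(-2) − (-3)(-2) = -2
L→J: (-3)(-3) − (-1)(-2) = 7
Σ = 1
Area = |Σ|/2 = 0.5.
Net area = 21.5 − 0.5 = 21.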